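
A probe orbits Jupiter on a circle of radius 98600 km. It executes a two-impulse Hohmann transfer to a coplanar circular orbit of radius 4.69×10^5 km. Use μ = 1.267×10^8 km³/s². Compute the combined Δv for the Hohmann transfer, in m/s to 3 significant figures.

Δv = 17000 m/s

Transfer-ellipse semi-major axis a_t = (r₁ + r₂)/2 = (98600 + 4.690×10^5)/2 = 2.838×10^5 km.
At r₁ the circular-orbit speed is v₁ = √(μ/r₁) = 35.847 km/s.
On the transfer ellipse at r₁, vis-viva equation gives v_p = √[μ(2/r₁ − 1/a_t)] = 46.082 km/s.
First burn Δv₁ = |v_p − v₁| = 10.235 km/s.
At r₂, v₂ = √(μ/r₂) = 16.4362 km/s.
Transfer-orbit speed at r₂: v_a = √[μ(2/r₂ − 1/a_t)] = 9.68800 km/s.
Second burn Δv₂ = |v₂ − v_a| = 6.7482 km/s.
Total Δv = Δv₁ + Δv₂ = 16.98 km/s.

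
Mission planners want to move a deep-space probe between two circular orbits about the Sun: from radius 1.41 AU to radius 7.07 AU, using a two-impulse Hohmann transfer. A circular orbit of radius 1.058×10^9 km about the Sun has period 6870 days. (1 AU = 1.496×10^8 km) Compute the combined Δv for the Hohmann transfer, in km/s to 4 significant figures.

From Kepler's third law T² = 4π²r³/μ at r = 1.058×10^9 km, T = 6870 days = 6870 × 86400 s = 5.93568×10^8 s: μ = 4π²r³/T² = 1.32701×10^11 km³/s².
In km: r₁ = 1.41 × 1.496×10^8 = 2.10936×10^8 km; r₂ = 7.07 × 1.496×10^8 = 1.057672×10^9 km.
Transfer-ellipse semi-major axis a_t = (r₁ + r₂)/2 = (2.10936×10^8 + 1.057672×10^9)/2 = 6.34304×10^8 km.
At r₁ the circular-orbit speed is v₁ = √(μ/r₁) = 25.082 km/s.
Transfer-orbit speed at r₁ (vis-viva equation): v_p = √[μ(2/r₁ − 1/a_t)] = 32.388 km/s.
First burn Δv₁ = |v_p − v₁| = 7.306 km/s.
At r₂, v₂ = √(μ/r₂) = 11.201 km/s.
Transfer-orbit speed at r₂: v_a = √[μ(2/r₂ − 1/a_t)] = 6.4594 km/s.
Second burn Δv₂ = |v₂ − v_a| = 4.742 km/s.
Total Δv = Δv₁ + Δv₂ = 12.05 km/s.

Δv = 12.05 km/s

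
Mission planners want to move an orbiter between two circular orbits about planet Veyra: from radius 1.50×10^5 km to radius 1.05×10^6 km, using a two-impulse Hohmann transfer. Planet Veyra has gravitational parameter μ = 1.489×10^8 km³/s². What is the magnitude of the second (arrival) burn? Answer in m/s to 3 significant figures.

Transfer-ellipse semi-major axis a_t = (r₁ + r₂)/2 = (1.500×10^5 + 1.050×10^6)/2 = 6.000×10^5 km.
Circular speed at r = 1.050×10^6 km: v_c = √(μ/r) = 11.908 km/s.
Vis-viva on the transfer ellipse at r = 1.050×10^6 km gives v_t = √[μ(2/r − 1/a_t)] = 5.9542 km/s.
Δv₂ = |v_t − v_c| = |5.9542 − 11.908| = 5.954 km/s.

Δv₂ = 5950 m/s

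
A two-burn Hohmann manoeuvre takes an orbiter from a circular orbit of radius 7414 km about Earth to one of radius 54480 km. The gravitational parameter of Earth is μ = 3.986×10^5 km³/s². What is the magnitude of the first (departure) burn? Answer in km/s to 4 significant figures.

Semi-major axis of the transfer orbit: a_t = (7414 + 54480)/2 = 30947 km.
On the circular orbit at r = 7414 km, v_c = √(μ/r) = 7.3323 km/s.
Transfer-orbit speed at the same r (vis-viva, a = a_t): v_t = √[μ(2/r − 1/a_t)] = 9.7286 km/s.
Δv₁ = |v_t − v_c| = |9.7286 − 7.3323| = 2.396 km/s.

Δv₁ = 2.396 km/s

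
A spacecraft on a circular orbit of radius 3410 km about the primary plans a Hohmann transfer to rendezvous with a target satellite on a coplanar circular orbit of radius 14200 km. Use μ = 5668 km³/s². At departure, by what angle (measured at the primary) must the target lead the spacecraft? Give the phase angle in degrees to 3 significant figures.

The Hohmann ellipse has a_t = (r₁ + r₂)/2 = 8805 km.
The half-period of the transfer ellipse is t = π√(a_t³/μ) = 34480 s.
Target angular speed ω₂ = √(μ/r₂³) = 4.449×10^-5 rad/s.
Angle swept by the target during transfer: ω₂·t = 1.534 rad = 87.89°.
The spacecraft traverses 180° on the transfer ellipse, so the target must lead by 180° − 87.89° = 92.1°.

φ = 92.1°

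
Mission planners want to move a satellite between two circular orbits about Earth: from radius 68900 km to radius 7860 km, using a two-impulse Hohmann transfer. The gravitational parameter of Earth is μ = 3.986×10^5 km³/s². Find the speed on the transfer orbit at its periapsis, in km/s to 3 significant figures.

The Hohmann ellipse has a_t = (r₁ + r₂)/2 = 38380 km.
At periapsis, r = 7860 km.
From the vis-viva equation, v = √[μ(2/r − 1/a_t)] = 9.541 km/s.

v = 9.54 km/s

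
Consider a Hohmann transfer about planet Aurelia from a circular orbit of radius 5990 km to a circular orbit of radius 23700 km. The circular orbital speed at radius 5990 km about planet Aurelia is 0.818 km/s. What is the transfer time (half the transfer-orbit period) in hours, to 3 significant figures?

From the circular-orbit relation v² = μ/r at r = 5990 km: μ = v²r = (0.818)² × 5990 = 4008.05 km³/s².
Semi-major axis of the transfer orbit: a_t = (5990 + 23700)/2 = 14845 km.
Transfer time t = π√(a_t³/μ) = π√((14845)³ / 4008.05) = 89750 s.
Converting: 89750 s ÷ 3600 s/hour = 24.9 hours.

t = 24.9 hours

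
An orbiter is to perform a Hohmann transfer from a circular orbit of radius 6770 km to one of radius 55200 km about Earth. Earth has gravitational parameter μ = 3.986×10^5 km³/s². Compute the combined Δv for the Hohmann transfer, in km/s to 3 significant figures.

Δv = 4.00 km/s

Semi-major axis of the transfer orbit: a_t = (6770 + 55200)/2 = 30985 km.
At r₁ the circular-orbit speed is v₁ = √(μ/r₁) = 7.673161 km/s.
On the transfer ellipse at r₁, vis-viva equation gives v_p = √[μ(2/r₁ − 1/a_t)] = 10.24161 km/s.
First burn Δv₁ = |v_p − v₁| = 2.56845 km/s.
Circular speed at r₂: v₂ = √(μ/r₂) = 2.68719 km/s.
Transfer-orbit speed at r₂: v_a = √[μ(2/r₂ − 1/a_t)] = 1.25608 km/s.
Second burn Δv₂ = |v₂ − v_a| = 1.43111 km/s.
Δv = Δv₁ + Δv₂ = 2.56845 + 1.43111 = 4.000 km/s.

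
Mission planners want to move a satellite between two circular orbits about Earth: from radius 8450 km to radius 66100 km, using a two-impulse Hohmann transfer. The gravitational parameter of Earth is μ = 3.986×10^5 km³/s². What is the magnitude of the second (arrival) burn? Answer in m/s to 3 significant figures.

Δv₂ = 1290 m/s

The Hohmann ellipse has a_t = (r₁ + r₂)/2 = 37275 km.
On the circular orbit at r = 66100 km, v_c = √(μ/r) = 2.45566 km/s.
Vis-viva on the transfer ellipse at r = 66100 km gives v_t = √[μ(2/r − 1/a_t)] = 1.16920 km/s.
Δv₂ = |v_t − v_c| = |1.16920 − 2.45566| = 1.286 km/s.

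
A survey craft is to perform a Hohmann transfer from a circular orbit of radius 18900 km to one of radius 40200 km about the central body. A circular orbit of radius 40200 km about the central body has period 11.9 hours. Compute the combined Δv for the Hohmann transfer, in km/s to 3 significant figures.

Δv = 2.61 km/s

From Kepler's third law T² = 4π²r³/μ at r = 40200 km, T = 11.9 hours = 11.9 × 3600 s = 42840 s: μ = 4π²r³/T² = 1.39746×10^6 km³/s².
Transfer-ellipse semi-major axis a_t = (r₁ + r₂)/2 = (18900 + 40200)/2 = 29550 km.
At r₁ the circular-orbit speed is v₁ = √(μ/r₁) = 8.598815 km/s.
Transfer-orbit speed at r₁ (vis-viva): v_p = √[μ(2/r₁ − 1/a_t)] = 10.02935 km/s.
First burn Δv₁ = |v_p − v₁| = 1.4305 km/s.
At r₂, v₂ = √(μ/r₂) = 5.8960 km/s.
Transfer-orbit speed at r₂: v_a = √[μ(2/r₂ − 1/a_t)] = 4.7153 km/s.
Second burn Δv₂ = |v₂ − v_a| = 1.1807 km/s.
Total Δv = Δv₁ + Δv₂ = 2.611 km/s.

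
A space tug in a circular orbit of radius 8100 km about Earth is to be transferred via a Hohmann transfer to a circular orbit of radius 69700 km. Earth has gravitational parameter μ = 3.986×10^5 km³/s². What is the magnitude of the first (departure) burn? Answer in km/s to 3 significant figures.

Δv₁ = 2.38 km/s

Transfer-ellipse semi-major axis a_t = (r₁ + r₂)/2 = (8100 + 69700)/2 = 38900 km.
On the circular orbit at r = 8100 km, v_c = √(μ/r) = 7.015 km/s.
Vis-viva on the transfer ellipse at r = 8100 km gives v_t = √[μ(2/r − 1/a_t)] = 9.390 km/s.
Δv₁ = |v_t − v_c| = |9.390 − 7.015| = 2.375 km/s.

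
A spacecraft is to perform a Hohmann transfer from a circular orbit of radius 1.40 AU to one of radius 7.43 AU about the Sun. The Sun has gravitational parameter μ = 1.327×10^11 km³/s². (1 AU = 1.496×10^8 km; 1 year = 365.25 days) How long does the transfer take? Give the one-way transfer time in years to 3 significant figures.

In km: r₁ = 1.40 × 1.496×10^8 = 2.0944×10^8 km; r₂ = 7.43 × 1.496×10^8 = 1.111528×10^9 km.
Semi-major axis of the transfer orbit: a_t = (2.0944×10^8 + 1.111528×10^9)/2 = 6.60484×10^8 km.
By Kepler's third law the transfer-orbit period is T = 2π√(a_t³/μ), so t = T/2 = 1.464×10^8 s.
Converting: 1.464×10^8 s ÷ 3.15576×10^7 s/year (365.25 × 86400) = 4.64 years.

t = 4.64 years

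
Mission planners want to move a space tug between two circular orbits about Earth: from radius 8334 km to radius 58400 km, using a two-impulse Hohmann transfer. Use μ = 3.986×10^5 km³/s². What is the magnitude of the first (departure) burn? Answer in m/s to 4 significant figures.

Δv₁ = 2234 m/s

Transfer-ellipse semi-major axis a_t = (r₁ + r₂)/2 = (8334 + 58400)/2 = 33367 km.
Circular speed at r = 8334 km: v_c = √(μ/r) = 6.91579 km/s.
Vis-viva on the transfer ellipse at r = 8334 km gives v_t = √[μ(2/r − 1/a_t)] = 9.14934 km/s.
Δv₁ = |v_t − v_c| = |9.14934 − 6.91579| = 2.234 km/s.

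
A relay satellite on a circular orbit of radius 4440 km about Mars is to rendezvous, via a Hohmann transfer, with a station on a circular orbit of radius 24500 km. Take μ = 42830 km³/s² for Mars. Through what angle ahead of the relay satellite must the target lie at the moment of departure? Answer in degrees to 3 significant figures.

The Hohmann ellipse has a_t = (r₁ + r₂)/2 = 14470 km.
Transfer time t = π√(a_t³/μ) = 26420 s.
The target's mean motion on its circular orbit is ω₂ = √(μ/r₂³) = 5.397×10^-5 rad/s.
Angle swept by the target during transfer: ω₂·t = 1.426 rad = 81.70°.
The relay satellite traverses 180° on the transfer ellipse, so the target must lead by 180° − 81.70° = 98.3°.

φ = 98.3°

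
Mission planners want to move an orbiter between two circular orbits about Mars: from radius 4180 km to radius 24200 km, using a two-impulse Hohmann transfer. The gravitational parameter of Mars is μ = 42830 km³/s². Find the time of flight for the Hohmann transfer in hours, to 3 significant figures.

Semi-major axis of the transfer orbit: a_t = (4180 + 24200)/2 = 14190 km.
By Kepler's third law the transfer-orbit period is T = 2π√(a_t³/μ), so t = T/2 = 25660 s.
Converting: 25660 s ÷ 3600 s/hour = 7.13 hours.

t = 7.13 hours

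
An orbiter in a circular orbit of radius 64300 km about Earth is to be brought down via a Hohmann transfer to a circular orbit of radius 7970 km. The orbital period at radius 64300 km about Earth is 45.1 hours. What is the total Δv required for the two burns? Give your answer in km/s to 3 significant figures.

From Kepler's third law T² = 4π²r³/μ at r = 64300 km, T = 45.1 hours = 45.1 × 3600 s = 1.6236×10^5 s: μ = 4π²r³/T² = 3.98139×10^5 km³/s².
The Hohmann ellipse has a_t = (r₁ + r₂)/2 = 36135 km.
Circular speed at r₁: v₁ = √(μ/r₁) = √(3.98139×10^5/64300) = 2.4884 km/s.
On the transfer ellipse at r₁, vis-viva gives v_a = √[μ(2/r₁ − 1/a_t)] = 1.1686 km/s.
First burn Δv₁ = |v_a − v₁| = 1.320 km/s.
Circular speed at r₂: v₂ = √(μ/r₂) = 7.068 km/s.
Transfer-orbit speed at r₂: v_p = √[μ(2/r₂ − 1/a_t)] = 9.428 km/s.
Second burn Δv₂ = |v₂ − v_p| = 2.360 km/s.
Total Δv = Δv₁ + Δv₂ = 3.680 km/s.

Δv = 3.68 km/s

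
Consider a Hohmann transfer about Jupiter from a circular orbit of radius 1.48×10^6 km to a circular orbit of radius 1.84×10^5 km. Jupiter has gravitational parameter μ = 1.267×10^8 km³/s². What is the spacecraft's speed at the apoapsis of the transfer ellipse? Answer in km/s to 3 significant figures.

v = 4.35 km/s

The Hohmann ellipse has a_t = (r₁ + r₂)/2 = 8.320×10^5 km.
At apoapsis, r = 1.480×10^6 km.
Vis-viva: v = √[μ(2/r − 1/a_t)] = √[1.267×10^8 × (2/1.480×10^6 − 1/8.320×10^5)] = 4.351 km/s.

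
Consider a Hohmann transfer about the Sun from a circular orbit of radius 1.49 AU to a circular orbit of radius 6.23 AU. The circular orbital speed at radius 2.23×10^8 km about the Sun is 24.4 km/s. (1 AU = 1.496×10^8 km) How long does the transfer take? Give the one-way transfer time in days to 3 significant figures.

t = 1380 days

From the circular-orbit relation v² = μ/r at r = 2.23×10^8 km: μ = v²r = (24.4)² × 2.23×10^8 = 1.32765×10^11 km³/s².
In km: r₁ = 1.49 × 1.496×10^8 = 2.22904×10^8 km; r₂ = 6.23 × 1.496×10^8 = 9.32008×10^8 km.
Semi-major axis of the transfer orbit: a_t = (2.22904×10^8 + 9.32008×10^8)/2 = 5.77456×10^8 km.
Transfer time t = π√(a_t³/μ) = π√((5.77456×10^8)³ / 1.32765×10^11) = 1.196×10^8 s.
Converting: 1.196×10^8 s ÷ 86400 s/day = 1380 days.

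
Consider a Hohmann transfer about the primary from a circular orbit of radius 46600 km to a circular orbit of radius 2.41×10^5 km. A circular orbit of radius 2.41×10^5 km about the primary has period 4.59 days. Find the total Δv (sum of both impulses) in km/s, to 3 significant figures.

Δv = 4.20 km/s

From Kepler's third law T² = 4π²r³/μ at r = 2.41×10^5 km, T = 4.59 days = 4.59 × 86400 s = 3.96576×10^5 s: μ = 4π²r³/T² = 3.51365×10^6 km³/s².
The Hohmann ellipse has a_t = (r₁ + r₂)/2 = 1.438×10^5 km.
Circular speed at r₁: v₁ = √(μ/r₁) = √(3.51365×10^6/46600) = 8.6833 km/s.
Transfer-orbit speed at r₁ (vis-viva equation): v_p = √[μ(2/r₁ − 1/a_t)] = 11.241 km/s.
First burn Δv₁ = |v_p − v₁| = 2.558 km/s.
Circular speed at r₂: v₂ = √(μ/r₂) = 3.8183 km/s.
Transfer-orbit speed at r₂: v_a = √[μ(2/r₂ − 1/a_t)] = 2.1736 km/s.
Second burn Δv₂ = |v₂ − v_a| = 1.645 km/s.
Total Δv = Δv₁ + Δv₂ = 4.203 km/s.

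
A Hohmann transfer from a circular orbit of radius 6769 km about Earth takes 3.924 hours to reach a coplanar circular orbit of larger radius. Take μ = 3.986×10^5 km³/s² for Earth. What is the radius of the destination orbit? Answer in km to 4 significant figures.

Transfer time t = 3.924 hours = 14126.4 s, and t = π√(a_t³/μ).
So a_t = (μ t²/π²)^(1/3) = (3.986×10^5 × (14126.4)² / π²)^(1/3) = 20049 km.
Since a_t = (r₁ + r₂)/2, r₂ = 2a_t − r₁ = 2×20049 − 6769 = 33329 km.

r₂ = 33330 km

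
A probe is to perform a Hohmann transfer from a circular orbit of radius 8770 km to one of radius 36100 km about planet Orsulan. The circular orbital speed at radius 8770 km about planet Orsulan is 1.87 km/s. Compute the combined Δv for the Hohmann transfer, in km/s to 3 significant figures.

Δv = 0.848 km/s

From the circular-orbit relation v² = μ/r at r = 8770 km: μ = v²r = (1.87)² × 8770 = 30667.8 km³/s².
Semi-major axis of the transfer orbit: a_t = (8770 + 36100)/2 = 22435 km.
Circular speed at r₁: v₁ = √(μ/r₁) = √(30667.8/8770) = 1.8700 km/s.
On the transfer ellipse at r₁, vis-viva equation gives v_p = √[μ(2/r₁ − 1/a_t)] = 2.3721 km/s.
First burn Δv₁ = |v_p − v₁| = 0.5021 km/s.
At r₂, v₂ = √(μ/r₂) = 0.9217 km/s.
Transfer-orbit speed at r₂: v_a = √[μ(2/r₂ − 1/a_t)] = 0.5763 km/s.
Second burn Δv₂ = |v₂ − v_a| = 0.3454 km/s.
Δv = Δv₁ + Δv₂ = 0.5021 + 0.3454 = 0.8475 km/s.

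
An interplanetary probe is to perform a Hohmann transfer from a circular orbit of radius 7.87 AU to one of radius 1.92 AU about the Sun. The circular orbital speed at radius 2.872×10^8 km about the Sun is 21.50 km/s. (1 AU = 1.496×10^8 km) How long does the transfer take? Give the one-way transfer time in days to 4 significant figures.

t = 1978 days

From the circular-orbit relation v² = μ/r at r = 2.872×10^8 km: μ = v²r = (21.50)² × 2.872×10^8 = 1.32758×10^11 km³/s².
In km: r₁ = 7.87 × 1.496×10^8 = 1.177352×10^9 km; r₂ = 1.92 × 1.496×10^8 = 2.87232×10^8 km.
Semi-major axis of the transfer orbit: a_t = (1.177352×10^9 + 2.87232×10^8)/2 = 7.32292×10^8 km.
By Kepler's third law the transfer-orbit period is T = 2π√(a_t³/μ), so t = T/2 = 1.709×10^8 s.
Converting: 1.709×10^8 s ÷ 86400 s/day = 1978 days.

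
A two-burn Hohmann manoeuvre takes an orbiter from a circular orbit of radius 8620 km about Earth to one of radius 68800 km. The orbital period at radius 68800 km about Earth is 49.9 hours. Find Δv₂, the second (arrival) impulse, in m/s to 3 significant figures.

From Kepler's third law T² = 4π²r³/μ at r = 68800 km, T = 49.9 hours = 49.9 × 3600 s = 1.7964×10^5 s: μ = 4π²r³/T² = 3.98400×10^5 km³/s².
Transfer-ellipse semi-major axis a_t = (r₁ + r₂)/2 = (8620 + 68800)/2 = 38710 km.
On the circular orbit at r = 68800 km, v_c = √(μ/r) = 2.4064 km/s.
Vis-viva on the transfer ellipse at r = 68800 km gives v_t = √[μ(2/r − 1/a_t)] = 1.1356 km/s.
Δv₂ = |v_t − v_c| = |1.1356 − 2.4064| = 1.271 km/s.

Δv₂ = 1270 m/s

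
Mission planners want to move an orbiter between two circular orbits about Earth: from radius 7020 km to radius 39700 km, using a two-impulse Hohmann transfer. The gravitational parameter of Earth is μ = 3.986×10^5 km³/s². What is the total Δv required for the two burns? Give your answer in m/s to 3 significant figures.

The Hohmann ellipse has a_t = (r₁ + r₂)/2 = 23360 km.
At r₁ the circular-orbit speed is v₁ = √(μ/r₁) = 7.535 km/s.
On the transfer ellipse at r₁, v² = μ(2/r − 1/a) gives v_p = √[μ(2/r₁ − 1/a_t)] = 9.823 km/s.
First burn Δv₁ = |v_p − v₁| = 2.288 km/s.
Circular speed at r₂: v₂ = √(μ/r₂) = 3.169 km/s.
Transfer-orbit speed at r₂: v_a = √[μ(2/r₂ − 1/a_t)] = 1.737 km/s.
Second burn Δv₂ = |v₂ − v_a| = 1.432 km/s.
Total Δv = Δv₁ + Δv₂ = 3.720 km/s.

Δv = 3720 m/s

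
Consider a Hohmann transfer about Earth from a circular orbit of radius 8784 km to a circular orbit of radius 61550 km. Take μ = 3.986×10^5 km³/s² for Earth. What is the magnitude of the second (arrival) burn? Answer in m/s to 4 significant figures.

Δv₂ = 1273 m/s

Transfer-ellipse semi-major axis a_t = (r₁ + r₂)/2 = (8784 + 61550)/2 = 35167 km.
On the circular orbit at r = 61550 km, v_c = √(μ/r) = 2.545 km/s.
Transfer-orbit speed at the same r (vis-viva, a = a_t): v_t = √[μ(2/r − 1/a_t)] = 1.272 km/s.
Δv₂ = |v_t − v_c| = |1.272 − 2.545| = 1.273 km/s.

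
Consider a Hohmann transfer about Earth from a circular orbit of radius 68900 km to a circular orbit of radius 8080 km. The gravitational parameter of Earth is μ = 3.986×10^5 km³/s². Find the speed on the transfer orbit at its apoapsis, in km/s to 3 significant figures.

Semi-major axis of the transfer orbit: a_t = (68900 + 8080)/2 = 38490 km.
The apoapsis of the transfer ellipse is at r = 68900 km.
Vis-viva: v = √[μ(2/r − 1/a_t)] = √[3.986×10^5 × (2/68900 − 1/38490)] = 1.102 km/s.

v = 1.10 km/s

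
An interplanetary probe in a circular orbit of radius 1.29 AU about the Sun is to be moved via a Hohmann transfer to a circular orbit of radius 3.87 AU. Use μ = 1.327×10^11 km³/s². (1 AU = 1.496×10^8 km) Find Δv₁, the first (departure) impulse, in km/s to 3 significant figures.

In km: r₁ = 1.29 × 1.496×10^8 = 1.92984×10^8 km; r₂ = 3.87 × 1.496×10^8 = 5.78952×10^8 km.
Semi-major axis of the transfer orbit: a_t = (1.92984×10^8 + 5.78952×10^8)/2 = 3.85968×10^8 km.
Circular speed at r = 1.92984×10^8 km: v_c = √(μ/r) = 26.223 km/s.
Transfer-orbit speed at the same r (vis-viva, a = a_t): v_t = √[μ(2/r − 1/a_t)] = 32.116 km/s.
Δv₁ = |v_t − v_c| = |32.116 − 26.223| = 5.893 km/s.

Δv₁ = 5.89 km/s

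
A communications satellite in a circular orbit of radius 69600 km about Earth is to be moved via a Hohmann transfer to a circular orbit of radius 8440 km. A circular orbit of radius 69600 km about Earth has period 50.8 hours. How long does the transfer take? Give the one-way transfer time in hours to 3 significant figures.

t = 10.7 hours

From Kepler's third law T² = 4π²r³/μ at r = 69600 km, T = 50.8 hours = 50.8 × 3600 s = 1.8288×10^5 s: μ = 4π²r³/T² = 3.97974×10^5 km³/s².
Semi-major axis of the transfer orbit: a_t = (69600 + 8440)/2 = 39020 km.
Half the transfer-orbit period gives t = π√(a_t³/μ) = 38380 s.
Converting: 38380 s ÷ 3600 s/hour = 10.7 hours.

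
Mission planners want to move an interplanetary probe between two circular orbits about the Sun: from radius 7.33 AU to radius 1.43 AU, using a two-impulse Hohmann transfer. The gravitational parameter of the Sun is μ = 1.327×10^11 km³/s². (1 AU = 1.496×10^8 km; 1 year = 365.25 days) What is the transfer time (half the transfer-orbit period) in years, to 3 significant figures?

In km: r₁ = 7.33 × 1.496×10^8 = 1.096568×10^9 km; r₂ = 1.43 × 1.496×10^8 = 2.13928×10^8 km.
Transfer-ellipse semi-major axis a_t = (r₁ + r₂)/2 = (1.096568×10^9 + 2.13928×10^8)/2 = 6.55248×10^8 km.
Transfer time t = π√(a_t³/μ) = π√((6.55248×10^8)³ / 1.327×10^11) = 1.4465×10^8 s.
Converting: 1.4465×10^8 s ÷ 3.15576×10^7 s/year (365.25 × 86400) = 4.58 years.

t = 4.58 years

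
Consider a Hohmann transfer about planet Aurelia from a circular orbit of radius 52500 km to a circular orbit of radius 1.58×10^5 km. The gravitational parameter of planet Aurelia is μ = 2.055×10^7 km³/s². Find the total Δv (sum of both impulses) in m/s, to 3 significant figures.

Δv = 7810 m/s

The Hohmann ellipse has a_t = (r₁ + r₂)/2 = 1.0525×10^5 km.
At r₁ the circular-orbit speed is v₁ = √(μ/r₁) = 19.785 km/s.
On the transfer ellipse at r₁, v² = μ(2/r − 1/a) gives v_p = √[μ(2/r₁ − 1/a_t)] = 24.241 km/s.
First burn Δv₁ = |v_p − v₁| = 4.456 km/s.
Circular speed at r₂: v₂ = √(μ/r₂) = 11.405 km/s.
Transfer-orbit speed at r₂: v_a = √[μ(2/r₂ − 1/a_t)] = 8.0546 km/s.
Second burn Δv₂ = |v₂ − v_a| = 3.350 km/s.
Δv = Δv₁ + Δv₂ = 4.456 + 3.350 = 7.806 km/s.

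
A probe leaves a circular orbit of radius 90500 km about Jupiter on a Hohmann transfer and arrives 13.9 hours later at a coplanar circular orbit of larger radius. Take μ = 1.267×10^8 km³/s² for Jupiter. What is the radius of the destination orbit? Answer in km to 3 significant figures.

Transfer time t = 13.9 hours = 50040 s, and t = π√(a_t³/μ).
So a_t = (μ t²/π²)^(1/3) = (1.267×10^8 × (50040)² / π²)^(1/3) = 3.1796×10^5 km.
Since a_t = (r₁ + r₂)/2, r₂ = 2a_t − r₁ = 2×3.1796×10^5 − 90500 = 5.4542×10^5 km.

r₂ = 5.45×10^5 km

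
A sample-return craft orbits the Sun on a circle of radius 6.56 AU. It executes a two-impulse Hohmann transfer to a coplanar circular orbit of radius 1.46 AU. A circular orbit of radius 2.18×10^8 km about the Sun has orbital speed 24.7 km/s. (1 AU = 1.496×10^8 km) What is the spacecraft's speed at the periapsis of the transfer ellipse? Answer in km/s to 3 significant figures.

From the circular-orbit relation v² = μ/r at r = 2.18×10^8 km: μ = v²r = (24.7)² × 2.18×10^8 = 1.33000×10^11 km³/s².
In km: r₁ = 6.56 × 1.496×10^8 = 9.81376×10^8 km; r₂ = 1.46 × 1.496×10^8 = 2.18416×10^8 km.
The Hohmann ellipse has a_t = (r₁ + r₂)/2 = 5.99896×10^8 km.
At periapsis, r = 2.18416×10^8 km.
Vis-viva: v = √[μ(2/r − 1/a_t)] = √[1.33000×10^11 × (2/2.18416×10^8 − 1/5.99896×10^8)] = 31.56 km/s.

v = 31.6 km/s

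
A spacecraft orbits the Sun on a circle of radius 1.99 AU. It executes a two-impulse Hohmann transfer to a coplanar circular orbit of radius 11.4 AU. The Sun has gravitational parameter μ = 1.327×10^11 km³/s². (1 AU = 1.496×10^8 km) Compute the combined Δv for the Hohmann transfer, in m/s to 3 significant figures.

In km: r₁ = 1.99 × 1.496×10^8 = 2.97704×10^8 km; r₂ = 11.4 × 1.496×10^8 = 1.70544×10^9 km.
Semi-major axis of the transfer orbit: a_t = (2.97704×10^8 + 1.70544×10^9)/2 = 1.001572×10^9 km.
Circular speed at r₁: v₁ = √(μ/r₁) = √(1.327×10^11/2.97704×10^8) = 21.113 km/s.
On the transfer ellipse at r₁, vis-viva equation gives v_p = √[μ(2/r₁ − 1/a_t)] = 27.550 km/s.
First burn Δv₁ = |v_p − v₁| = 6.437 km/s.
At r₂, v₂ = √(μ/r₂) = 8.821 km/s.
Transfer-orbit speed at r₂: v_a = √[μ(2/r₂ − 1/a_t)] = 4.809 km/s.
Second burn Δv₂ = |v₂ − v_a| = 4.012 km/s.
Total Δv = Δv₁ + Δv₂ = 10.45 km/s.

Δv = 10400 m/s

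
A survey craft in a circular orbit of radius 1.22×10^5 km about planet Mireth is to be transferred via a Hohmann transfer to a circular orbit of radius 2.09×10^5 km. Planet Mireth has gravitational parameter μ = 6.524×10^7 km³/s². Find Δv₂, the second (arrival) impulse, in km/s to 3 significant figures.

Δv₂ = 2.50 km/s

The Hohmann ellipse has a_t = (r₁ + r₂)/2 = 1.655×10^5 km.
On the circular orbit at r = 2.090×10^5 km, v_c = √(μ/r) = 17.668 km/s.
Vis-viva on the transfer ellipse at r = 2.090×10^5 km gives v_t = √[μ(2/r − 1/a_t)] = 15.169 km/s.
Δv₂ = |v_t − v_c| = |15.169 − 17.668| = 2.499 km/s.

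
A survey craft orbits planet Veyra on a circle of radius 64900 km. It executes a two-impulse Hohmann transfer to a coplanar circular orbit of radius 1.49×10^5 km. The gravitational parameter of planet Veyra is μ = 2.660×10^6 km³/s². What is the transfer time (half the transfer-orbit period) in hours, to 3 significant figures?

t = 18.7 hours

The Hohmann ellipse has a_t = (r₁ + r₂)/2 = 1.0695×10^5 km.
Half the transfer-orbit period gives t = π√(a_t³/μ) = 67370 s.
Converting: 67370 s ÷ 3600 s/hour = 18.7 hours.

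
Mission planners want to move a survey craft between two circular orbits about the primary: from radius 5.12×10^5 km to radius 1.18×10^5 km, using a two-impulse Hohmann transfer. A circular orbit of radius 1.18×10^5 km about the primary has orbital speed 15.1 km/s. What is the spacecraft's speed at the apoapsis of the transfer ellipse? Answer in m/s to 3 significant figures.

v = 4440 m/s

From the circular-orbit relation v² = μ/r at r = 1.18×10^5 km: μ = v²r = (15.1)² × 1.18×10^5 = 2.69052×10^7 km³/s².
Transfer-ellipse semi-major axis a_t = (r₁ + r₂)/2 = (5.120×10^5 + 1.180×10^5)/2 = 3.150×10^5 km.
The apoapsis of the transfer ellipse is at r = 5.120×10^5 km.
Vis-viva: v = √[μ(2/r − 1/a_t)] = √[2.69052×10^7 × (2/5.120×10^5 − 1/3.150×10^5)] = 4.437 km/s.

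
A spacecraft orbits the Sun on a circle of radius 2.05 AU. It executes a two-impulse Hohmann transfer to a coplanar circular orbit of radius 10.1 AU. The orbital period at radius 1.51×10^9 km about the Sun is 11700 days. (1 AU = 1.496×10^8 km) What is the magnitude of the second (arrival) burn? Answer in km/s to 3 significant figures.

From Kepler's third law T² = 4π²r³/μ at r = 1.51×10^9 km, T = 11700 days = 11700 × 86400 s = 1.01088×10^9 s: μ = 4π²r³/T² = 1.33012×10^11 km³/s².
In km: r₁ = 2.05 × 1.496×10^8 = 3.0668×10^8 km; r₂ = 10.1 × 1.496×10^8 = 1.51096×10^9 km.
Transfer-ellipse semi-major axis a_t = (r₁ + r₂)/2 = (3.0668×10^8 + 1.51096×10^9)/2 = 9.0882×10^8 km.
On the circular orbit at r = 1.51096×10^9 km, v_c = √(μ/r) = 9.3825 km/s.
Transfer-orbit speed at the same r (vis-viva, a = a_t): v_t = √[μ(2/r − 1/a_t)] = 5.4503 km/s.
Δv₂ = |v_t − v_c| = |5.4503 − 9.3825| = 3.932 km/s.

Δv₂ = 3.93 km/s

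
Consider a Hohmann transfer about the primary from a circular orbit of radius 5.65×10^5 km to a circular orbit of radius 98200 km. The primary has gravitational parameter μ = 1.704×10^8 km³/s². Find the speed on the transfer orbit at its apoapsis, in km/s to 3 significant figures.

Transfer-ellipse semi-major axis a_t = (r₁ + r₂)/2 = (5.650×10^5 + 98200)/2 = 3.316×10^5 km.
The apoapsis of the transfer ellipse is at r = 5.650×10^5 km.
From the vis-viva equation, v = √[μ(2/r − 1/a_t)] = 9.451 km/s.

v = 9.45 km/s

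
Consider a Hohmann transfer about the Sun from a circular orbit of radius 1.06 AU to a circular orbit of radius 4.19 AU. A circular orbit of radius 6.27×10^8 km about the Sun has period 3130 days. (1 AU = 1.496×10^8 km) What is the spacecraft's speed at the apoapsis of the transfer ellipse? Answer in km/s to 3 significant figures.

v = 9.26 km/s

From Kepler's third law T² = 4π²r³/μ at r = 6.27×10^8 km, T = 3130 days = 3130 × 86400 s = 2.70432×10^8 s: μ = 4π²r³/T² = 1.33060×10^11 km³/s².
In km: r₁ = 1.06 × 1.496×10^8 = 1.58576×10^8 km; r₂ = 4.19 × 1.496×10^8 = 6.26824×10^8 km.
Transfer-ellipse semi-major axis a_t = (r₁ + r₂)/2 = (1.58576×10^8 + 6.26824×10^8)/2 = 3.927×10^8 km.
The apoapsis of the transfer ellipse is at r = 6.26824×10^8 km.
Vis-viva: v = √[μ(2/r − 1/a_t)] = √[1.33060×10^11 × (2/6.26824×10^8 − 1/3.927×10^8)] = 9.258 km/s.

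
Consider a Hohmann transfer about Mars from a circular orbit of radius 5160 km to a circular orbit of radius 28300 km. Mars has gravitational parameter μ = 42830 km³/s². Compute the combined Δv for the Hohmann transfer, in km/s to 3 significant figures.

Δv = 1.41 km/s

Transfer-ellipse semi-major axis a_t = (r₁ + r₂)/2 = (5160 + 28300)/2 = 16730 km.
At r₁ the circular-orbit speed is v₁ = √(μ/r₁) = 2.8810 km/s.
Transfer-orbit speed at r₁ (vis-viva equation): v_p = √[μ(2/r₁ − 1/a_t)] = 3.7471 km/s.
First burn Δv₁ = |v_p − v₁| = 0.8661 km/s.
At r₂, v₂ = √(μ/r₂) = 1.2302 km/s.
Transfer-orbit speed at r₂: v_a = √[μ(2/r₂ − 1/a_t)] = 0.68322 km/s.
Second burn Δv₂ = |v₂ − v_a| = 0.5470 km/s.
Total Δv = Δv₁ + Δv₂ = 1.413 km/s.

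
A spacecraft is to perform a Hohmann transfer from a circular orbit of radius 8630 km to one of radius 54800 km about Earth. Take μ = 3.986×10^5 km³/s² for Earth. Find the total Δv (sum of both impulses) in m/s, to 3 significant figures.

Δv = 3430 m/s

Semi-major axis of the transfer orbit: a_t = (8630 + 54800)/2 = 31715 km.
Circular speed at r₁: v₁ = √(μ/r₁) = √(3.986×10^5/8630) = 6.796 km/s.
On the transfer ellipse at r₁, vis-viva equation gives v_p = √[μ(2/r₁ − 1/a_t)] = 8.933 km/s.
First burn Δv₁ = |v_p − v₁| = 2.137 km/s.
At r₂, v₂ = √(μ/r₂) = 2.697 km/s.
Transfer-orbit speed at r₂: v_a = √[μ(2/r₂ − 1/a_t)] = 1.407 km/s.
Second burn Δv₂ = |v₂ − v_a| = 1.290 km/s.
Total Δv = Δv₁ + Δv₂ = 3.427 km/s.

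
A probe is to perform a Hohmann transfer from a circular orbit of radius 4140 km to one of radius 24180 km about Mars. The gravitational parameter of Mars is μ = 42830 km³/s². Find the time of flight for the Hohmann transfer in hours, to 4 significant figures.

Semi-major axis of the transfer orbit: a_t = (4140 + 24180)/2 = 14160 km.
By Kepler's third law the transfer-orbit period is T = 2π√(a_t³/μ), so t = T/2 = 25578 s.
Converting: 25578 s ÷ 3600 s/hour = 7.105 hours.

t = 7.105 hours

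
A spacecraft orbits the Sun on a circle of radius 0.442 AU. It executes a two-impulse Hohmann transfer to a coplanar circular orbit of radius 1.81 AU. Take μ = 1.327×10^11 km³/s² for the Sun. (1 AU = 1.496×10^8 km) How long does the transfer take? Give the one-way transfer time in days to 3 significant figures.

In km: r₁ = 0.442 × 1.496×10^8 = 6.61232×10^7 km; r₂ = 1.81 × 1.496×10^8 = 2.70776×10^8 km.
Transfer-ellipse semi-major axis a_t = (r₁ + r₂)/2 = (6.61232×10^7 + 2.70776×10^8)/2 = 1.684496×10^8 km.
Half the transfer-orbit period gives t = π√(a_t³/μ) = 1.885×10^7 s.
Converting: 1.885×10^7 s ÷ 86400 s/day = 218 days.

t = 218 days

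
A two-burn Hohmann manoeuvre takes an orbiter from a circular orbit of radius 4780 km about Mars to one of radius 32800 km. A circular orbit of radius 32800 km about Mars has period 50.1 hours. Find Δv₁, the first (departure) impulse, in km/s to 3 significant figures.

From Kepler's third law T² = 4π²r³/μ at r = 32800 km, T = 50.1 hours = 50.1 × 3600 s = 1.8036×10^5 s: μ = 4π²r³/T² = 42825.3 km³/s².
Transfer-ellipse semi-major axis a_t = (r₁ + r₂)/2 = (4780 + 32800)/2 = 18790 km.
Circular speed at r = 4780 km: v_c = √(μ/r) = 2.9932 km/s.
Transfer-orbit speed at the same r (vis-viva, a = a_t): v_t = √[μ(2/r − 1/a_t)] = 3.9547 km/s.
Δv₁ = |v_t − v_c| = |3.9547 − 2.9932| = 0.9615 km/s.

Δv₁ = 0.961 km/s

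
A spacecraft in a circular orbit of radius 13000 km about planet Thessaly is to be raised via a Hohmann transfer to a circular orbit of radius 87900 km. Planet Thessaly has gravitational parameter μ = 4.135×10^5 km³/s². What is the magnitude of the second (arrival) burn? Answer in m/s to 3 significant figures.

The Hohmann ellipse has a_t = (r₁ + r₂)/2 = 50450 km.
On the circular orbit at r = 87900 km, v_c = √(μ/r) = 2.169 km/s.
Transfer-orbit speed at the same r (vis-viva, a = a_t): v_t = √[μ(2/r − 1/a_t)] = 1.101 km/s.
Δv₂ = |v_t − v_c| = |1.101 − 2.169| = 1.068 km/s.

Δv₂ = 1070 m/s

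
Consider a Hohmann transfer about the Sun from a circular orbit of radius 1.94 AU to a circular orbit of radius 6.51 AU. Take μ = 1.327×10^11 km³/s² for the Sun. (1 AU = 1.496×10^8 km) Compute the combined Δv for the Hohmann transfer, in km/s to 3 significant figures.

Δv = 8.92 km/s

In km: r₁ = 1.94 × 1.496×10^8 = 2.90224×10^8 km; r₂ = 6.51 × 1.496×10^8 = 9.73896×10^8 km.
Transfer-ellipse semi-major axis a_t = (r₁ + r₂)/2 = (2.90224×10^8 + 9.73896×10^8)/2 = 6.3206×10^8 km.
At r₁ the circular-orbit speed is v₁ = √(μ/r₁) = 21.38 km/s.
Transfer-orbit speed at r₁ (vis-viva): v_p = √[μ(2/r₁ − 1/a_t)] = 26.54 km/s.
First burn Δv₁ = |v_p − v₁| = 5.160 km/s.
Circular speed at r₂: v₂ = √(μ/r₂) = 11.673 km/s.
Transfer-orbit speed at r₂: v_a = √[μ(2/r₂ − 1/a_t)] = 7.9098 km/s.
Second burn Δv₂ = |v₂ − v_a| = 3.763 km/s.
Total Δv = Δv₁ + Δv₂ = 8.923 km/s.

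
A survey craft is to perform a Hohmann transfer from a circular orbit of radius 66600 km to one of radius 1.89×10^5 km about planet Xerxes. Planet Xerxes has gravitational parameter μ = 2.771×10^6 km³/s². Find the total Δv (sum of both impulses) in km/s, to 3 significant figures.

Δv = 2.46 km/s

The Hohmann ellipse has a_t = (r₁ + r₂)/2 = 1.278×10^5 km.
Circular speed at r₁: v₁ = √(μ/r₁) = √(2.771×10^6/66600) = 6.450 km/s.
Transfer-orbit speed at r₁ (vis-viva equation): v_p = √[μ(2/r₁ − 1/a_t)] = 7.844 km/s.
First burn Δv₁ = |v_p − v₁| = 1.394 km/s.
Circular speed at r₂: v₂ = √(μ/r₂) = 3.829 km/s.
Transfer-orbit speed at r₂: v_a = √[μ(2/r₂ − 1/a_t)] = 2.764 km/s.
Second burn Δv₂ = |v₂ − v_a| = 1.065 km/s.
Δv = Δv₁ + Δv₂ = 1.394 + 1.065 = 2.459 km/s.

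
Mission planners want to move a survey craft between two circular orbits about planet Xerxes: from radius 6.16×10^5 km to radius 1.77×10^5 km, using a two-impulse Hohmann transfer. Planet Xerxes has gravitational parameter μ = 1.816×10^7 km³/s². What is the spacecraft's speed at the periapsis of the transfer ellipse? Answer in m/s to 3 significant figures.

The Hohmann ellipse has a_t = (r₁ + r₂)/2 = 3.965×10^5 km.
At periapsis, r = 1.770×10^5 km.
Applying v² = μ(2/r − 1/a_t): v = 12.63 km/s.

v = 12600 m/s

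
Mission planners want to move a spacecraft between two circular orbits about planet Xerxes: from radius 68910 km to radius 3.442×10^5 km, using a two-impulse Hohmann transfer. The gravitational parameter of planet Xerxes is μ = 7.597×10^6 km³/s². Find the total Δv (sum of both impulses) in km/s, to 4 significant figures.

Transfer-ellipse semi-major axis a_t = (r₁ + r₂)/2 = (68910 + 3.442×10^5)/2 = 2.06555×10^5 km.
Circular speed at r₁: v₁ = √(μ/r₁) = √(7.597×10^6/68910) = 10.4998 km/s.
Transfer-orbit speed at r₁ (vis-viva equation): v_p = √[μ(2/r₁ − 1/a_t)] = 13.5540 km/s.
First burn Δv₁ = |v_p − v₁| = 3.0542 km/s.
Circular speed at r₂: v₂ = √(μ/r₂) = 4.69803 km/s.
Transfer-orbit speed at r₂: v_a = √[μ(2/r₂ − 1/a_t)] = 2.71356 km/s.
Second burn Δv₂ = |v₂ − v_a| = 1.9845 km/s.
Total Δv = Δv₁ + Δv₂ = 5.039 km/s.

Δv = 5.039 km/s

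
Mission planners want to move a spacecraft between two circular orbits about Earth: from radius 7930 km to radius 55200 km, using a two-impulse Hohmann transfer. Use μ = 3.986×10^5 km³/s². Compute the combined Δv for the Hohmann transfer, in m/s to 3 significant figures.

Transfer-ellipse semi-major axis a_t = (r₁ + r₂)/2 = (7930 + 55200)/2 = 31565 km.
At r₁ the circular-orbit speed is v₁ = √(μ/r₁) = 7.090 km/s.
Transfer-orbit speed at r₁ (vis-viva): v_p = √[μ(2/r₁ − 1/a_t)] = 9.376 km/s.
First burn Δv₁ = |v_p − v₁| = 2.286 km/s.
Circular speed at r₂: v₂ = √(μ/r₂) = 2.687 km/s.
Transfer-orbit speed at r₂: v_a = √[μ(2/r₂ − 1/a_t)] = 1.347 km/s.
Second burn Δv₂ = |v₂ − v_a| = 1.340 km/s.
Δv = Δv₁ + Δv₂ = 2.286 + 1.340 = 3.626 km/s.

Δv = 3630 m/s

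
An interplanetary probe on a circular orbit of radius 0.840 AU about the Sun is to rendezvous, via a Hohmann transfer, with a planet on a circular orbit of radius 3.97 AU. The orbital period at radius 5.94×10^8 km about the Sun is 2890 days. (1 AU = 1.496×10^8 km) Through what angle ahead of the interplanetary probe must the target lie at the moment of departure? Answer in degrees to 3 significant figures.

From Kepler's third law T² = 4π²r³/μ at r = 5.94×10^8 km, T = 2890 days = 2890 × 86400 s = 2.49696×10^8 s: μ = 4π²r³/T² = 1.32708×10^11 km³/s².
In km: r₁ = 0.840 × 1.496×10^8 = 1.25664×10^8 km; r₂ = 3.97 × 1.496×10^8 = 5.93912×10^8 km.
Transfer-ellipse semi-major axis a_t = (r₁ + r₂)/2 = (1.25664×10^8 + 5.93912×10^8)/2 = 3.59788×10^8 km.
Transfer time t = π√(a_t³/μ) = 5.885×10^7 s.
Target angular speed ω₂ = √(μ/r₂³) = 2.517×10^-8 rad/s.
Angle swept by the target during transfer: ω₂·t = 1.4813 rad = 84.87°.
Arrival is 180° from departure on the ellipse, so φ = 180° − 84.87° = 95.1°.

φ = 95.1°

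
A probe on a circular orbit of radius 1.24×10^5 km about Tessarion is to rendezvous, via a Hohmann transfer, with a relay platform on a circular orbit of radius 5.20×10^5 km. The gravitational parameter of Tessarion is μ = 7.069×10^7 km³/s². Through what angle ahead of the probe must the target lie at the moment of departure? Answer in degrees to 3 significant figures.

The Hohmann ellipse has a_t = (r₁ + r₂)/2 = 3.220×10^5 km.
Transfer time t = π√(a_t³/μ) = 68274 s.
Target angular speed ω₂ = √(μ/r₂³) = 2.2422×10^-5 rad/s.
Angle swept by the target during transfer: ω₂·t = 1.5308 rad = 87.71°.
The probe traverses 180° on the transfer ellipse, so the target must lead by 180° − 87.71° = 92.3°.

φ = 92.3°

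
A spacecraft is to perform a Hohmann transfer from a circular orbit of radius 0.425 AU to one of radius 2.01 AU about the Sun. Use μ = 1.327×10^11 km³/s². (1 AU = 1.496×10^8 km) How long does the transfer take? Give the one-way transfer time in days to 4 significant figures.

t = 245.4 days

In km: r₁ = 0.425 × 1.496×10^8 = 6.358×10^7 km; r₂ = 2.01 × 1.496×10^8 = 3.00696×10^8 km.
Transfer-ellipse semi-major axis a_t = (r₁ + r₂)/2 = (6.358×10^7 + 3.00696×10^8)/2 = 1.82138×10^8 km.
Transfer time t = π√(a_t³/μ) = π√((1.82138×10^8)³ / 1.327×10^11) = 2.120×10^7 s.
Converting: 2.120×10^7 s ÷ 86400 s/day = 245.4 days.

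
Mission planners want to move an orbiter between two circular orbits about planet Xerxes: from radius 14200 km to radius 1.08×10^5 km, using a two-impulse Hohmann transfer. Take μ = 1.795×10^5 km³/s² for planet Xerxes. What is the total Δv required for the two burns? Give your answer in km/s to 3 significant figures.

Δv = 1.84 km/s

The Hohmann ellipse has a_t = (r₁ + r₂)/2 = 61100 km.
Circular speed at r₁: v₁ = √(μ/r₁) = √(1.795×10^5/14200) = 3.5554 km/s.
Transfer-orbit speed at r₁ (vis-viva): v_p = √[μ(2/r₁ − 1/a_t)] = 4.7269 km/s.
First burn Δv₁ = |v_p − v₁| = 1.1715 km/s.
At r₂, v₂ = √(μ/r₂) = 1.2892 km/s.
Transfer-orbit speed at r₂: v_a = √[μ(2/r₂ − 1/a_t)] = 0.62150 km/s.
Second burn Δv₂ = |v₂ − v_a| = 0.66770 km/s.
Total Δv = Δv₁ + Δv₂ = 1.839 km/s.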